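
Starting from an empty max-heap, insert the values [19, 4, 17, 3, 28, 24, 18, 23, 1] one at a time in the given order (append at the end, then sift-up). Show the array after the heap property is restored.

Insert 19:
  append 19 at index 0 → [19] (no swap needed)
Insert 4:
  append 4 at index 1 → [19, 4] (no swap needed)
Insert 17:
  append 17 at index 2 → [19, 4, 17] (no swap needed)
Insert 3:
  append 3 at index 3 → [19, 4, 17, 3] (no swap needed)
Insert 28:
  append 28 at index 4 → [19, 4, 17, 3, 28]
  28 > parent 4 at index 1, swap → [19, 28, 17, 3, 4]
  28 > parent 19 at index 0, swap → [28, 19, 17, 3, 4]
Insert 24:
  append 24 at index 5 → [28, 19, 17, 3, 4, 24]
  24 > parent 17 at index 2, swap → [28, 19, 24, 3, 4, 17]
Insert 18:
  append 18 at index 6 → [28, 19, 24, 3, 4, 17, 18] (no swap needed)
Insert 23:
  append 23 at index 7 → [28, 19, 24, 3, 4, 17, 18, 23]
  23 > parent 3 at index 3, swap → [28, 19, 24, 23, 4, 17, 18, 3]
  23 > parent 19 at index 1, swap → [28, 23, 24, 19, 4, 17, 18, 3]
Insert 1:
  append 1 at index 8 → [28, 23, 24, 19, 4, 17, 18, 3, 1] (no swap needed)

[28, 23, 24, 19, 4, 17, 18, 3, 1]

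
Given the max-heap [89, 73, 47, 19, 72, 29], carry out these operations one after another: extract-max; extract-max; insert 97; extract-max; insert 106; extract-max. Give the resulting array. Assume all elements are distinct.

extract-max → returns 89:
  remove root 89; move last element 29 to root → [29, 73, 47, 19, 72]
  29 vs larger child 73 at index 1, swap → [73, 29, 47, 19, 72]
  29 vs larger child 72 at index 4, swap → [73, 72, 47, 19, 29]
extract-max → returns 73:
  remove root 73; move last element 29 to root → [29, 72, 47, 19]
  29 vs larger child 72 at index 1, swap → [72, 29, 47, 19]
insert 97:
  append 97 at index 4 → [72, 29, 47, 19, 97]
  97 > parent 29 at index 1, swap → [72, 97, 47, 19, 29]
  97 > parent 72 at index 0, swap → [97, 72, 47, 19, 29]
extract-max → returns 97:
  remove root 97; move last element 29 to root → [29, 72, 47, 19]
  29 vs larger child 72 at index 1, swap → [72, 29, 47, 19]
insert 106:
  append 106 at index 4 → [72, 29, 47, 19, 106]
  106 > parent 29 at index 1, swap → [72, 106, 47, 19, 29]
  106 > parent 72 at index 0, swap → [106, 72, 47, 19, 29]
extract-max → returns 106:
  remove root 106; move last element 29 to root → [29, 72, 47, 19]
  29 vs larger child 72 at index 1, swap → [72, 29, 47, 19]

[72, 29, 47, 19]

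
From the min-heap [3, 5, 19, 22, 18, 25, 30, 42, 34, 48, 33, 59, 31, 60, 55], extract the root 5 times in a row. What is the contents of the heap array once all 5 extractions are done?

extract-min #1 returns 3:
  remove root 3; move last element 55 to root → [55, 5, 19, 22, 18, 25, 30, 42, 34, 48, 33, 59, 31, 60]
  55 vs smaller child 5 at index 1, swap → [5, 55, 19, 22, 18, 25, 30, 42, 34, 48, 33, 59, 31, 60]
  55 vs smaller child 18 at index 4, swap → [5, 18, 19, 22, 55, 25, 30, 42, 34, 48, 33, 59, 31, 60]
  55 vs smaller child 33 at index 10, swap → [5, 18, 19, 22, 33, 25, 30, 42, 34, 48, 55, 59, 31, 60]
extract-min #2 returns 5:
  remove root 5; move last element 60 to root → [60, 18, 19, 22, 33, 25, 30, 42, 34, 48, 55, 59, 31]
  60 vs smaller child 18 at index 1, swap → [18, 60, 19, 22, 33, 25, 30, 42, 34, 48, 55, 59, 31]
  60 vs smaller child 22 at index 3, swap → [18, 22, 19, 60, 33, 25, 30, 42, 34, 48, 55, 59, 31]
  60 vs smaller child 34 at index 8, swap → [18, 22, 19, 34, 33, 25, 30, 42, 60, 48, 55, 59, 31]
extract-min #3 returns 18:
  remove root 18; move last element 31 to root → [31, 22, 19, 34, 33, 25, 30, 42, 60, 48, 55, 59]
  31 vs smaller child 19 at index 2, swap → [19, 22, 31, 34, 33, 25, 30, 42, 60, 48, 55, 59]
  31 vs smaller child 25 at index 5, swap → [19, 22, 25, 34, 33, 31, 30, 42, 60, 48, 55, 59]
extract-min #4 returns 19:
  remove root 19; move last element 59 to root → [59, 22, 25, 34, 33, 31, 30, 42, 60, 48, 55]
  59 vs smaller child 22 at index 1, swap → [22, 59, 25, 34, 33, 31, 30, 42, 60, 48, 55]
  59 vs smaller child 33 at index 4, swap → [22, 33, 25, 34, 59, 31, 30, 42, 60, 48, 55]
  59 vs smaller child 48 at index 9, swap → [22, 33, 25, 34, 48, 31, 30, 42, 60, 59, 55]
extract-min #5 returns 22:
  remove root 22; move last element 55 to root → [55, 33, 25, 34, 48, 31, 30, 42, 60, 59]
  55 vs smaller child 25 at index 2, swap → [25, 33, 55, 34, 48, 31, 30, 42, 60, 59]
  55 vs smaller child 30 at index 6, swap → [25, 33, 30, 34, 48, 31, 55, 42, 60, 59]

[25, 33, 30, 34, 48, 31, 55, 42, 60, 59]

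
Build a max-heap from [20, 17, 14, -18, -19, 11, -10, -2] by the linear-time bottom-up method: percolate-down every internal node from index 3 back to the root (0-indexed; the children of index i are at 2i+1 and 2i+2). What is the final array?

[20, 17, 14, -2, -19, 11, -10, -18]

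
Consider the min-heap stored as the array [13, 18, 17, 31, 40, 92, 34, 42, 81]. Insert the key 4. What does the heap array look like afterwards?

[4, 13, 17, 31, 18, 92, 34, 42, 81, 40]

append 4 at index 9 → [13, 18, 17, 31, 40, 92, 34, 42, 81, 4]
4 < parent 40 at index 4, swap → [13, 18, 17, 31, 4, 92, 34, 42, 81, 40]
4 < parent 18 at index 1, swap → [13, 4, 17, 31, 18, 92, 34, 42, 81, 40]
4 < parent 13 at index 0, swap → [4, 13, 17, 31, 18, 92, 34, 42, 81, 40]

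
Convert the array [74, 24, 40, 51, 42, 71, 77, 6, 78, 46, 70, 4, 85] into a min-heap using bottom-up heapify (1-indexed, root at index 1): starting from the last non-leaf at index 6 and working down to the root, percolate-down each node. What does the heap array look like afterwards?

sift down from index 6:
  71 vs smaller child 4 at index 12, swap → [74, 24, 40, 51, 42, 4, 77, 6, 78, 46, 70, 71, 85]
sift down from index 5: already satisfies heap property
sift down from index 4:
  51 vs smaller child 6 at index 8, swap → [74, 24, 40, 6, 42, 4, 77, 51, 78, 46, 70, 71, 85]
sift down from index 3:
  40 vs smaller child 4 at index 6, swap → [74, 24, 4, 6, 42, 40, 77, 51, 78, 46, 70, 71, 85]
sift down from index 2:
  24 vs smaller child 6 at index 4, swap → [74, 6, 4, 24, 42, 40, 77, 51, 78, 46, 70, 71, 85]
sift down from index 1:
  74 vs smaller child 4 at index 3, swap → [4, 6, 74, 24, 42, 40, 77, 51, 78, 46, 70, 71, 85]
  74 vs smaller child 40 at index 6, swap → [4, 6, 40, 24, 42, 74, 77, 51, 78, 46, 70, 71, 85]
  74 vs smaller child 71 at index 12, swap → [4, 6, 40, 24, 42, 71, 77, 51, 78, 46, 70, 74, 85]

[4, 6, 40, 24, 42, 71, 77, 51, 78, 46, 70, 74, 85]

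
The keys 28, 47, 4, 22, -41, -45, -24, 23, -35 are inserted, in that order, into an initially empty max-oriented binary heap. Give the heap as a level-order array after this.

[47, 28, 4, 23, -41, -45, -24, 22, -35]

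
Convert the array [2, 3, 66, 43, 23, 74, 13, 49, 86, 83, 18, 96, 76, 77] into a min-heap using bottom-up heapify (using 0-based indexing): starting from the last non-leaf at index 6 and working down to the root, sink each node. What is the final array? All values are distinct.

sift down from index 6: already satisfies heap property
sift down from index 5: already satisfies heap property
sift down from index 4:
  23 vs smaller child 18 at index 10, swap → [2, 3, 66, 43, 18, 74, 13, 49, 86, 83, 23, 96, 76, 77]
sift down from index 3: already satisfies heap property
sift down from index 2:
  66 vs smaller child 13 at index 6, swap → [2, 3, 13, 43, 18, 74, 66, 49, 86, 83, 23, 96, 76, 77]
sift down from index 1: already satisfies heap property
sift down from index 0: already satisfies heap property

[2, 3, 13, 43, 18, 74, 66, 49, 86, 83, 23, 96, 76, 77]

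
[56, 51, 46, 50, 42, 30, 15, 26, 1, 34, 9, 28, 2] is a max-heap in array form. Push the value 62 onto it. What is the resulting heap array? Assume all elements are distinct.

[62, 51, 56, 50, 42, 30, 46, 26, 1, 34, 9, 28, 2, 15]

append 62 at index 13 → [56, 51, 46, 50, 42, 30, 15, 26, 1, 34, 9, 28, 2, 62]
62 > parent 15 at index 6, swap → [56, 51, 46, 50, 42, 30, 62, 26, 1, 34, 9, 28, 2, 15]
62 > parent 46 at index 2, swap → [56, 51, 62, 50, 42, 30, 46, 26, 1, 34, 9, 28, 2, 15]
62 > parent 56 at index 0, swap → [62, 51, 56, 50, 42, 30, 46, 26, 1, 34, 9, 28, 2, 15]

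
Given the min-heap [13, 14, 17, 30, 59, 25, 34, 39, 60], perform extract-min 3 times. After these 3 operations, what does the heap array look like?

[25, 30, 34, 39, 59, 60]

extract-min #1 returns 13:
  remove root 13; move last element 60 to root → [60, 14, 17, 30, 59, 25, 34, 39]
  60 vs smaller child 14 at index 1, swap → [14, 60, 17, 30, 59, 25, 34, 39]
  60 vs smaller child 30 at index 3, swap → [14, 30, 17, 60, 59, 25, 34, 39]
  60 vs only child 39 at index 7, swap → [14, 30, 17, 39, 59, 25, 34, 60]
extract-min #2 returns 14:
  remove root 14; move last element 60 to root → [60, 30, 17, 39, 59, 25, 34]
  60 vs smaller child 17 at index 2, swap → [17, 30, 60, 39, 59, 25, 34]
  60 vs smaller child 25 at index 5, swap → [17, 30, 25, 39, 59, 60, 34]
extract-min #3 returns 17:
  remove root 17; move last element 34 to root → [34, 30, 25, 39, 59, 60]
  34 vs smaller child 25 at index 2, swap → [25, 30, 34, 39, 59, 60]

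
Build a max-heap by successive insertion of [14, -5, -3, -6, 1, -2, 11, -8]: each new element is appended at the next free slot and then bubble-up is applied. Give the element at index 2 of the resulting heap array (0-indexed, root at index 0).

11

Insert 14:
  append 14 at index 0 → [14] (no swap needed)
Insert -5:
  append -5 at index 1 → [14, -5] (no swap needed)
Insert -3:
  append -3 at index 2 → [14, -5, -3] (no swap needed)
Insert -6:
  append -6 at index 3 → [14, -5, -3, -6] (no swap needed)
Insert 1:
  append 1 at index 4 → [14, -5, -3, -6, 1]
  1 > parent -5 at index 1, swap → [14, 1, -3, -6, -5]
Insert -2:
  append -2 at index 5 → [14, 1, -3, -6, -5, -2]
  -2 > parent -3 at index 2, swap → [14, 1, -2, -6, -5, -3]
Insert 11:
  append 11 at index 6 → [14, 1, -2, -6, -5, -3, 11]
  11 > parent -2 at index 2, swap → [14, 1, 11, -6, -5, -3, -2]
Insert -8:
  append -8 at index 7 → [14, 1, 11, -6, -5, -3, -2, -8] (no swap needed)
resulting array: [14, 1, 11, -6, -5, -3, -2, -8]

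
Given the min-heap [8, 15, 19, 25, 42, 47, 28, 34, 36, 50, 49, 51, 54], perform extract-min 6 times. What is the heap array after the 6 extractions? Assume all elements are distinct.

[36, 42, 47, 49, 54, 50, 51]

extract-min #1 returns 8:
  remove root 8; move last element 54 to root → [54, 15, 19, 25, 42, 47, 28, 34, 36, 50, 49, 51]
  54 vs smaller child 15 at index 1, swap → [15, 54, 19, 25, 42, 47, 28, 34, 36, 50, 49, 51]
  54 vs smaller child 25 at index 3, swap → [15, 25, 19, 54, 42, 47, 28, 34, 36, 50, 49, 51]
  54 vs smaller child 34 at index 7, swap → [15, 25, 19, 34, 42, 47, 28, 54, 36, 50, 49, 51]
extract-min #2 returns 15:
  remove root 15; move last element 51 to root → [51, 25, 19, 34, 42, 47, 28, 54, 36, 50, 49]
  51 vs smaller child 19 at index 2, swap → [19, 25, 51, 34, 42, 47, 28, 54, 36, 50, 49]
  51 vs smaller child 28 at index 6, swap → [19, 25, 28, 34, 42, 47, 51, 54, 36, 50, 49]
extract-min #3 returns 19:
  remove root 19; move last element 49 to root → [49, 25, 28, 34, 42, 47, 51, 54, 36, 50]
  49 vs smaller child 25 at index 1, swap → [25, 49, 28, 34, 42, 47, 51, 54, 36, 50]
  49 vs smaller child 34 at index 3, swap → [25, 34, 28, 49, 42, 47, 51, 54, 36, 50]
  49 vs smaller child 36 at index 8, swap → [25, 34, 28, 36, 42, 47, 51, 54, 49, 50]
extract-min #4 returns 25:
  remove root 25; move last element 50 to root → [50, 34, 28, 36, 42, 47, 51, 54, 49]
  50 vs smaller child 28 at index 2, swap → [28, 34, 50, 36, 42, 47, 51, 54, 49]
  50 vs smaller child 47 at index 5, swap → [28, 34, 47, 36, 42, 50, 51, 54, 49]
extract-min #5 returns 28:
  remove root 28; move last element 49 to root → [49, 34, 47, 36, 42, 50, 51, 54]
  49 vs smaller child 34 at index 1, swap → [34, 49, 47, 36, 42, 50, 51, 54]
  49 vs smaller child 36 at index 3, swap → [34, 36, 47, 49, 42, 50, 51, 54]
extract-min #6 returns 34:
  remove root 34; move last element 54 to root → [54, 36, 47, 49, 42, 50, 51]
  54 vs smaller child 36 at index 1, swap → [36, 54, 47, 49, 42, 50, 51]
  54 vs smaller child 42 at index 4, swap → [36, 42, 47, 49, 54, 50, 51]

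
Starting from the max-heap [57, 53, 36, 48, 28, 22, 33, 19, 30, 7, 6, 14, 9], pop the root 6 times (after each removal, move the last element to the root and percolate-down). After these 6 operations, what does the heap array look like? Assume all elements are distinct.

[28, 19, 22, 14, 9, 7, 6]

extract-max #1 returns 57:
  remove root 57; move last element 9 to root → [9, 53, 36, 48, 28, 22, 33, 19, 30, 7, 6, 14]
  9 vs larger child 53 at index 1, swap → [53, 9, 36, 48, 28, 22, 33, 19, 30, 7, 6, 14]
  9 vs larger child 48 at index 3, swap → [53, 48, 36, 9, 28, 22, 33, 19, 30, 7, 6, 14]
  9 vs larger child 30 at index 8, swap → [53, 48, 36, 30, 28, 22, 33, 19, 9, 7, 6, 14]
extract-max #2 returns 53:
  remove root 53; move last element 14 to root → [14, 48, 36, 30, 28, 22, 33, 19, 9, 7, 6]
  14 vs larger child 48 at index 1, swap → [48, 14, 36, 30, 28, 22, 33, 19, 9, 7, 6]
  14 vs larger child 30 at index 3, swap → [48, 30, 36, 14, 28, 22, 33, 19, 9, 7, 6]
  14 vs larger child 19 at index 7, swap → [48, 30, 36, 19, 28, 22, 33, 14, 9, 7, 6]
extract-max #3 returns 48:
  remove root 48; move last element 6 to root → [6, 30, 36, 19, 28, 22, 33, 14, 9, 7]
  6 vs larger child 36 at index 2, swap → [36, 30, 6, 19, 28, 22, 33, 14, 9, 7]
  6 vs larger child 33 at index 6, swap → [36, 30, 33, 19, 28, 22, 6, 14, 9, 7]
extract-max #4 returns 36:
  remove root 36; move last element 7 to root → [7, 30, 33, 19, 28, 22, 6, 14, 9]
  7 vs larger child 33 at index 2, swap → [33, 30, 7, 19, 28, 22, 6, 14, 9]
  7 vs larger child 22 at index 5, swap → [33, 30, 22, 19, 28, 7, 6, 14, 9]
extract-max #5 returns 33:
  remove root 33; move last element 9 to root → [9, 30, 22, 19, 28, 7, 6, 14]
  9 vs larger child 30 at index 1, swap → [30, 9, 22, 19, 28, 7, 6, 14]
  9 vs larger child 28 at index 4, swap → [30, 28, 22, 19, 9, 7, 6, 14]
extract-max #6 returns 30:
  remove root 30; move last element 14 to root → [14, 28, 22, 19, 9, 7, 6]
  14 vs larger child 28 at index 1, swap → [28, 14, 22, 19, 9, 7, 6]
  14 vs larger child 19 at index 3, swap → [28, 19, 22, 14, 9, 7, 6]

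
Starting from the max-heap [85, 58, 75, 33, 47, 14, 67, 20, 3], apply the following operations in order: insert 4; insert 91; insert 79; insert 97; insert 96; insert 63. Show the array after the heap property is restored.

insert 4:
  append 4 at index 9 → [85, 58, 75, 33, 47, 14, 67, 20, 3, 4] (no swap needed)
insert 91:
  append 91 at index 10 → [85, 58, 75, 33, 47, 14, 67, 20, 3, 4, 91]
  91 > parent 47 at index 4, swap → [85, 58, 75, 33, 91, 14, 67, 20, 3, 4, 47]
  91 > parent 58 at index 1, swap → [85, 91, 75, 33, 58, 14, 67, 20, 3, 4, 47]
  91 > parent 85 at index 0, swap → [91, 85, 75, 33, 58, 14, 67, 20, 3, 4, 47]
insert 79:
  append 79 at index 11 → [91, 85, 75, 33, 58, 14, 67, 20, 3, 4, 47, 79]
  79 > parent 14 at index 5, swap → [91, 85, 75, 33, 58, 79, 67, 20, 3, 4, 47, 14]
  79 > parent 75 at index 2, swap → [91, 85, 79, 33, 58, 75, 67, 20, 3, 4, 47, 14]
insert 97:
  append 97 at index 12 → [91, 85, 79, 33, 58, 75, 67, 20, 3, 4, 47, 14, 97]
  97 > parent 75 at index 5, swap → [91, 85, 79, 33, 58, 97, 67, 20, 3, 4, 47, 14, 75]
  97 > parent 79 at index 2, swap → [91, 85, 97, 33, 58, 79, 67, 20, 3, 4, 47, 14, 75]
  97 > parent 91 at index 0, swap → [97, 85, 91, 33, 58, 79, 67, 20, 3, 4, 47, 14, 75]
insert 96:
  append 96 at index 13 → [97, 85, 91, 33, 58, 79, 67, 20, 3, 4, 47, 14, 75, 96]
  96 > parent 67 at index 6, swap → [97, 85, 91, 33, 58, 79, 96, 20, 3, 4, 47, 14, 75, 67]
  96 > parent 91 at index 2, swap → [97, 85, 96, 33, 58, 79, 91, 20, 3, 4, 47, 14, 75, 67]
insert 63:
  append 63 at index 14 → [97, 85, 96, 33, 58, 79, 91, 20, 3, 4, 47, 14, 75, 67, 63] (no swap needed)

[97, 85, 96, 33, 58, 79, 91, 20, 3, 4, 47, 14, 75, 67, 63]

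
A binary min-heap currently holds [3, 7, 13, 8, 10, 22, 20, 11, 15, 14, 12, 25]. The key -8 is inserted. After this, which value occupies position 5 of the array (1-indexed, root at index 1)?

append -8 at index 13 → [3, 7, 13, 8, 10, 22, 20, 11, 15, 14, 12, 25, -8]
-8 < parent 22 at index 6, swap → [3, 7, 13, 8, 10, -8, 20, 11, 15, 14, 12, 25, 22]
-8 < parent 13 at index 3, swap → [3, 7, -8, 8, 10, 13, 20, 11, 15, 14, 12, 25, 22]
-8 < parent 3 at index 1, swap → [-8, 7, 3, 8, 10, 13, 20, 11, 15, 14, 12, 25, 22]
resulting array: [-8, 7, 3, 8, 10, 13, 20, 11, 15, 14, 12, 25, 22]

10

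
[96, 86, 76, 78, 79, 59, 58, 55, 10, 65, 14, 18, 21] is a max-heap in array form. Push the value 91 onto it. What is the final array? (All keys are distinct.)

[96, 86, 91, 78, 79, 59, 76, 55, 10, 65, 14, 18, 21, 58]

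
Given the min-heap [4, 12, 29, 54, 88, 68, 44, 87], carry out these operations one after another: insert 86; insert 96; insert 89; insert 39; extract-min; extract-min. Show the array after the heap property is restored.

[29, 54, 39, 68, 88, 89, 44, 87, 86, 96]

insert 86:
  append 86 at index 8 → [4, 12, 29, 54, 88, 68, 44, 87, 86] (no swap needed)
insert 96:
  append 96 at index 9 → [4, 12, 29, 54, 88, 68, 44, 87, 86, 96] (no swap needed)
insert 89:
  append 89 at index 10 → [4, 12, 29, 54, 88, 68, 44, 87, 86, 96, 89] (no swap needed)
insert 39:
  append 39 at index 11 → [4, 12, 29, 54, 88, 68, 44, 87, 86, 96, 89, 39]
  39 < parent 68 at index 5, swap → [4, 12, 29, 54, 88, 39, 44, 87, 86, 96, 89, 68]
extract-min → returns 4:
  remove root 4; move last element 68 to root → [68, 12, 29, 54, 88, 39, 44, 87, 86, 96, 89]
  68 vs smaller child 12 at index 1, swap → [12, 68, 29, 54, 88, 39, 44, 87, 86, 96, 89]
  68 vs smaller child 54 at index 3, swap → [12, 54, 29, 68, 88, 39, 44, 87, 86, 96, 89]
extract-min → returns 12:
  remove root 12; move last element 89 to root → [89, 54, 29, 68, 88, 39, 44, 87, 86, 96]
  89 vs smaller child 29 at index 2, swap → [29, 54, 89, 68, 88, 39, 44, 87, 86, 96]
  89 vs smaller child 39 at index 5, swap → [29, 54, 39, 68, 88, 89, 44, 87, 86, 96]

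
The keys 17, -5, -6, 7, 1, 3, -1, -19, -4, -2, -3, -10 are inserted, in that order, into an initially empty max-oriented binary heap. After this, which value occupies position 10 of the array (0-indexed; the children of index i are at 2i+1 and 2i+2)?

Insert 17:
  append 17 at index 0 → [17] (no swap needed)
Insert -5:
  append -5 at index 1 → [17, -5] (no swap needed)
Insert -6:
  append -6 at index 2 → [17, -5, -6] (no swap needed)
Insert 7:
  append 7 at index 3 → [17, -5, -6, 7]
  7 > parent -5 at index 1, swap → [17, 7, -6, -5]
Insert 1:
  append 1 at index 4 → [17, 7, -6, -5, 1] (no swap needed)
Insert 3:
  append 3 at index 5 → [17, 7, -6, -5, 1, 3]
  3 > parent -6 at index 2, swap → [17, 7, 3, -5, 1, -6]
Insert -1:
  append -1 at index 6 → [17, 7, 3, -5, 1, -6, -1] (no swap needed)
Insert -19:
  append -19 at index 7 → [17, 7, 3, -5, 1, -6, -1, -19] (no swap needed)
Insert -4:
  append -4 at index 8 → [17, 7, 3, -5, 1, -6, -1, -19, -4]
  -4 > parent -5 at index 3, swap → [17, 7, 3, -4, 1, -6, -1, -19, -5]
Insert -2:
  append -2 at index 9 → [17, 7, 3, -4, 1, -6, -1, -19, -5, -2] (no swap needed)
Insert -3:
  append -3 at index 10 → [17, 7, 3, -4, 1, -6, -1, -19, -5, -2, -3] (no swap needed)
Insert -10:
  append -10 at index 11 → [17, 7, 3, -4, 1, -6, -1, -19, -5, -2, -3, -10] (no swap needed)
resulting array: [17, 7, 3, -4, 1, -6, -1, -19, -5, -2, -3, -10]

-3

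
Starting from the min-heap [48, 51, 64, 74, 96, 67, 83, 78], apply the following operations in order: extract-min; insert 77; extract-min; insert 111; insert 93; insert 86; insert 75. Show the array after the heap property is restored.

extract-min → returns 48:
  remove root 48; move last element 78 to root → [78, 51, 64, 74, 96, 67, 83]
  78 vs smaller child 51 at index 1, swap → [51, 78, 64, 74, 96, 67, 83]
  78 vs smaller child 74 at index 3, swap → [51, 74, 64, 78, 96, 67, 83]
insert 77:
  append 77 at index 7 → [51, 74, 64, 78, 96, 67, 83, 77]
  77 < parent 78 at index 3, swap → [51, 74, 64, 77, 96, 67, 83, 78]
extract-min → returns 51:
  remove root 51; move last element 78 to root → [78, 74, 64, 77, 96, 67, 83]
  78 vs smaller child 64 at index 2, swap → [64, 74, 78, 77, 96, 67, 83]
  78 vs smaller child 67 at index 5, swap → [64, 74, 67, 77, 96, 78, 83]
insert 111:
  append 111 at index 7 → [64, 74, 67, 77, 96, 78, 83, 111] (no swap needed)
insert 93:
  append 93 at index 8 → [64, 74, 67, 77, 96, 78, 83, 111, 93] (no swap needed)
insert 86:
  append 86 at index 9 → [64, 74, 67, 77, 96, 78, 83, 111, 93, 86]
  86 < parent 96 at index 4, swap → [64, 74, 67, 77, 86, 78, 83, 111, 93, 96]
insert 75:
  append 75 at index 10 → [64, 74, 67, 77, 86, 78, 83, 111, 93, 96, 75]
  75 < parent 86 at index 4, swap → [64, 74, 67, 77, 75, 78, 83, 111, 93, 96, 86]

[64, 74, 67, 77, 75, 78, 83, 111, 93, 96, 86]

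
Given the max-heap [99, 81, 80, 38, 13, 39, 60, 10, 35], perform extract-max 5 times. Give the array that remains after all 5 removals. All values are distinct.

extract-max #1 returns 99:
  remove root 99; move last element 35 to root → [35, 81, 80, 38, 13, 39, 60, 10]
  35 vs larger child 81 at index 1, swap → [81, 35, 80, 38, 13, 39, 60, 10]
  35 vs larger child 38 at index 3, swap → [81, 38, 80, 35, 13, 39, 60, 10]
extract-max #2 returns 81:
  remove root 81; move last element 10 to root → [10, 38, 80, 35, 13, 39, 60]
  10 vs larger child 80 at index 2, swap → [80, 38, 10, 35, 13, 39, 60]
  10 vs larger child 60 at index 6, swap → [80, 38, 60, 35, 13, 39, 10]
extract-max #3 returns 80:
  remove root 80; move last element 10 to root → [10, 38, 60, 35, 13, 39]
  10 vs larger child 60 at index 2, swap → [60, 38, 10, 35, 13, 39]
  10 vs only child 39 at index 5, swap → [60, 38, 39, 35, 13, 10]
extract-max #4 returns 60:
  remove root 60; move last element 10 to root → [10, 38, 39, 35, 13]
  10 vs larger child 39 at index 2, swap → [39, 38, 10, 35, 13]
extract-max #5 returns 39:
  remove root 39; move last element 13 to root → [13, 38, 10, 35]
  13 vs larger child 38 at index 1, swap → [38, 13, 10, 35]
  13 vs only child 35 at index 3, swap → [38, 35, 10, 13]

[38, 35, 10, 13]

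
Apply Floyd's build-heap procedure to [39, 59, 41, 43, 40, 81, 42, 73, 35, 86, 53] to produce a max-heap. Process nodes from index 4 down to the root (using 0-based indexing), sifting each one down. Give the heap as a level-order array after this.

sift down from index 4:
  40 vs larger child 86 at index 9, swap → [39, 59, 41, 43, 86, 81, 42, 73, 35, 40, 53]
sift down from index 3:
  43 vs larger child 73 at index 7, swap → [39, 59, 41, 73, 86, 81, 42, 43, 35, 40, 53]
sift down from index 2:
  41 vs larger child 81 at index 5, swap → [39, 59, 81, 73, 86, 41, 42, 43, 35, 40, 53]
sift down from index 1:
  59 vs larger child 86 at index 4, swap → [39, 86, 81, 73, 59, 41, 42, 43, 35, 40, 53]
sift down from index 0:
  39 vs larger child 86 at index 1, swap → [86, 39, 81, 73, 59, 41, 42, 43, 35, 40, 53]
  39 vs larger child 73 at index 3, swap → [86, 73, 81, 39, 59, 41, 42, 43, 35, 40, 53]
  39 vs larger child 43 at index 7, swap → [86, 73, 81, 43, 59, 41, 42, 39, 35, 40, 53]

[86, 73, 81, 43, 59, 41, 42, 39, 35, 40, 53]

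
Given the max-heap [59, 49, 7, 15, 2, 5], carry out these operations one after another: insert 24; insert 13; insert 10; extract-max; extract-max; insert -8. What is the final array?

[24, 15, 10, 13, 2, 5, 7, -8]

insert 24:
  append 24 at index 6 → [59, 49, 7, 15, 2, 5, 24]
  24 > parent 7 at index 2, swap → [59, 49, 24, 15, 2, 5, 7]
insert 13:
  append 13 at index 7 → [59, 49, 24, 15, 2, 5, 7, 13] (no swap needed)
insert 10:
  append 10 at index 8 → [59, 49, 24, 15, 2, 5, 7, 13, 10] (no swap needed)
extract-max → returns 59:
  remove root 59; move last element 10 to root → [10, 49, 24, 15, 2, 5, 7, 13]
  10 vs larger child 49 at index 1, swap → [49, 10, 24, 15, 2, 5, 7, 13]
  10 vs larger child 15 at index 3, swap → [49, 15, 24, 10, 2, 5, 7, 13]
  10 vs only child 13 at index 7, swap → [49, 15, 24, 13, 2, 5, 7, 10]
extract-max → returns 49:
  remove root 49; move last element 10 to root → [10, 15, 24, 13, 2, 5, 7]
  10 vs larger child 24 at index 2, swap → [24, 15, 10, 13, 2, 5, 7]
insert -8:
  append -8 at index 7 → [24, 15, 10, 13, 2, 5, 7, -8] (no swap needed)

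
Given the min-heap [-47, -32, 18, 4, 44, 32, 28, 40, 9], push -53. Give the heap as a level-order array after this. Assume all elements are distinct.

[-53, -47, 18, 4, -32, 32, 28, 40, 9, 44]

append -53 at index 9 → [-47, -32, 18, 4, 44, 32, 28, 40, 9, -53]
-53 < parent 44 at index 4, swap → [-47, -32, 18, 4, -53, 32, 28, 40, 9, 44]
-53 < parent -32 at index 1, swap → [-47, -53, 18, 4, -32, 32, 28, 40, 9, 44]
-53 < parent -47 at index 0, swap → [-53, -47, 18, 4, -32, 32, 28, 40, 9, 44]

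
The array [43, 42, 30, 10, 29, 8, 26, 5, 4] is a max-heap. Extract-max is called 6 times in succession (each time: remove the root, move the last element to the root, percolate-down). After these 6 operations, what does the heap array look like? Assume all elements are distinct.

[8, 5, 4]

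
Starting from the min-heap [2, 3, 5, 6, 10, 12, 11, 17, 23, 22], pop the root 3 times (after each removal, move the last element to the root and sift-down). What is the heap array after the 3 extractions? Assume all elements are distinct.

[6, 10, 11, 17, 22, 12, 23]

extract-min #1 returns 2:
  remove root 2; move last element 22 to root → [22, 3, 5, 6, 10, 12, 11, 17, 23]
  22 vs smaller child 3 at index 1, swap → [3, 22, 5, 6, 10, 12, 11, 17, 23]
  22 vs smaller child 6 at index 3, swap → [3, 6, 5, 22, 10, 12, 11, 17, 23]
  22 vs smaller child 17 at index 7, swap → [3, 6, 5, 17, 10, 12, 11, 22, 23]
extract-min #2 returns 3:
  remove root 3; move last element 23 to root → [23, 6, 5, 17, 10, 12, 11, 22]
  23 vs smaller child 5 at index 2, swap → [5, 6, 23, 17, 10, 12, 11, 22]
  23 vs smaller child 11 at index 6, swap → [5, 6, 11, 17, 10, 12, 23, 22]
extract-min #3 returns 5:
  remove root 5; move last element 22 to root → [22, 6, 11, 17, 10, 12, 23]
  22 vs smaller child 6 at index 1, swap → [6, 22, 11, 17, 10, 12, 23]
  22 vs smaller child 10 at index 4, swap → [6, 10, 11, 17, 22, 12, 23]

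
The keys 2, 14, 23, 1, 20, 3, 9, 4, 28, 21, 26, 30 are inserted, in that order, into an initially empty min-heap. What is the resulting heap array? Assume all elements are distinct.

[1, 2, 3, 4, 20, 23, 9, 14, 28, 21, 26, 30]

Insert 2:
  append 2 at index 0 → [2] (no swap needed)
Insert 14:
  append 14 at index 1 → [2, 14] (no swap needed)
Insert 23:
  append 23 at index 2 → [2, 14, 23] (no swap needed)
Insert 1:
  append 1 at index 3 → [2, 14, 23, 1]
  1 < parent 14 at index 1, swap → [2, 1, 23, 14]
  1 < parent 2 at index 0, swap → [1, 2, 23, 14]
Insert 20:
  append 20 at index 4 → [1, 2, 23, 14, 20] (no swap needed)
Insert 3:
  append 3 at index 5 → [1, 2, 23, 14, 20, 3]
  3 < parent 23 at index 2, swap → [1, 2, 3, 14, 20, 23]
Insert 9:
  append 9 at index 6 → [1, 2, 3, 14, 20, 23, 9] (no swap needed)
Insert 4:
  append 4 at index 7 → [1, 2, 3, 14, 20, 23, 9, 4]
  4 < parent 14 at index 3, swap → [1, 2, 3, 4, 20, 23, 9, 14]
Insert 28:
  append 28 at index 8 → [1, 2, 3, 4, 20, 23, 9, 14, 28] (no swap needed)
Insert 21:
  append 21 at index 9 → [1, 2, 3, 4, 20, 23, 9, 14, 28, 21] (no swap needed)
Insert 26:
  append 26 at index 10 → [1, 2, 3, 4, 20, 23, 9, 14, 28, 21, 26] (no swap needed)
Insert 30:
  append 30 at index 11 → [1, 2, 3, 4, 20, 23, 9, 14, 28, 21, 26, 30] (no swap needed)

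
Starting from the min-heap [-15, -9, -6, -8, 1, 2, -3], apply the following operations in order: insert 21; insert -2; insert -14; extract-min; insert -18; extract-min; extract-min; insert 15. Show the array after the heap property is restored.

insert 21:
  append 21 at index 7 → [-15, -9, -6, -8, 1, 2, -3, 21] (no swap needed)
insert -2:
  append -2 at index 8 → [-15, -9, -6, -8, 1, 2, -3, 21, -2] (no swap needed)
insert -14:
  append -14 at index 9 → [-15, -9, -6, -8, 1, 2, -3, 21, -2, -14]
  -14 < parent 1 at index 4, swap → [-15, -9, -6, -8, -14, 2, -3, 21, -2, 1]
  -14 < parent -9 at index 1, swap → [-15, -14, -6, -8, -9, 2, -3, 21, -2, 1]
extract-min → returns -15:
  remove root -15; move last element 1 to root → [1, -14, -6, -8, -9, 2, -3, 21, -2]
  1 vs smaller child -14 at index 1, swap → [-14, 1, -6, -8, -9, 2, -3, 21, -2]
  1 vs smaller child -9 at index 4, swap → [-14, -9, -6, -8, 1, 2, -3, 21, -2]
insert -18:
  append -18 at index 9 → [-14, -9, -6, -8, 1, 2, -3, 21, -2, -18]
  -18 < parent 1 at index 4, swap → [-14, -9, -6, -8, -18, 2, -3, 21, -2, 1]
  -18 < parent -9 at index 1, swap → [-14, -18, -6, -8, -9, 2, -3, 21, -2, 1]
  -18 < parent -14 at index 0, swap → [-18, -14, -6, -8, -9, 2, -3, 21, -2, 1]
extract-min → returns -18:
  remove root -18; move last element 1 to root → [1, -14, -6, -8, -9, 2, -3, 21, -2]
  1 vs smaller child -14 at index 1, swap → [-14, 1, -6, -8, -9, 2, -3, 21, -2]
  1 vs smaller child -9 at index 4, swap → [-14, -9, -6, -8, 1, 2, -3, 21, -2]
extract-min → returns -14:
  remove root -14; move last element -2 to root → [-2, -9, -6, -8, 1, 2, -3, 21]
  -2 vs smaller child -9 at index 1, swap → [-9, -2, -6, -8, 1, 2, -3, 21]
  -2 vs smaller child -8 at index 3, swap → [-9, -8, -6, -2, 1, 2, -3, 21]
insert 15:
  append 15 at index 8 → [-9, -8, -6, -2, 1, 2, -3, 21, 15] (no swap needed)

[-9, -8, -6, -2, 1, 2, -3, 21, 15]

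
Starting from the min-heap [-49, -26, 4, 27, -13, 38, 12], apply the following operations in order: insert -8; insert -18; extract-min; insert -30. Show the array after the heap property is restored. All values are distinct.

[-30, -26, 4, -18, -13, 38, 12, 27, -8]

insert -8:
  append -8 at index 7 → [-49, -26, 4, 27, -13, 38, 12, -8]
  -8 < parent 27 at index 3, swap → [-49, -26, 4, -8, -13, 38, 12, 27]
insert -18:
  append -18 at index 8 → [-49, -26, 4, -8, -13, 38, 12, 27, -18]
  -18 < parent -8 at index 3, swap → [-49, -26, 4, -18, -13, 38, 12, 27, -8]
extract-min → returns -49:
  remove root -49; move last element -8 to root → [-8, -26, 4, -18, -13, 38, 12, 27]
  -8 vs smaller child -26 at index 1, swap → [-26, -8, 4, -18, -13, 38, 12, 27]
  -8 vs smaller child -18 at index 3, swap → [-26, -18, 4, -8, -13, 38, 12, 27]
insert -30:
  append -30 at index 8 → [-26, -18, 4, -8, -13, 38, 12, 27, -30]
  -30 < parent -8 at index 3, swap → [-26, -18, 4, -30, -13, 38, 12, 27, -8]
  -30 < parent -18 at index 1, swap → [-26, -30, 4, -18, -13, 38, 12, 27, -8]
  -30 < parent -26 at index 0, swap → [-30, -26, 4, -18, -13, 38, 12, 27, -8]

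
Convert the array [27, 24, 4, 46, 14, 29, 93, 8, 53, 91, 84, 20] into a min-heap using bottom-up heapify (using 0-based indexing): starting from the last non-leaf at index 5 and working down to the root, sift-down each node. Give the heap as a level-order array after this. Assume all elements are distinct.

[4, 8, 20, 24, 14, 27, 93, 46, 53, 91, 84, 29]

sift down from index 5:
  29 vs only child 20 at index 11, swap → [27, 24, 4, 46, 14, 20, 93, 8, 53, 91, 84, 29]
sift down from index 4: already satisfies heap property
sift down from index 3:
  46 vs smaller child 8 at index 7, swap → [27, 24, 4, 8, 14, 20, 93, 46, 53, 91, 84, 29]
sift down from index 2: already satisfies heap property
sift down from index 1:
  24 vs smaller child 8 at index 3, swap → [27, 8, 4, 24, 14, 20, 93, 46, 53, 91, 84, 29]
sift down from index 0:
  27 vs smaller child 4 at index 2, swap → [4, 8, 27, 24, 14, 20, 93, 46, 53, 91, 84, 29]
  27 vs smaller child 20 at index 5, swap → [4, 8, 20, 24, 14, 27, 93, 46, 53, 91, 84, 29]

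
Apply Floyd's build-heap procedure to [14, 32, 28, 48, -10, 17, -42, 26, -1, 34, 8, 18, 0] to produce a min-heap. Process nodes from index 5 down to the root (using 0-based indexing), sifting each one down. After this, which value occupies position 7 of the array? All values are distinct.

26

sift down from index 5:
  17 vs smaller child 0 at index 12, swap → [14, 32, 28, 48, -10, 0, -42, 26, -1, 34, 8, 18, 17]
sift down from index 4: already satisfies heap property
sift down from index 3:
  48 vs smaller child -1 at index 8, swap → [14, 32, 28, -1, -10, 0, -42, 26, 48, 34, 8, 18, 17]
sift down from index 2:
  28 vs smaller child -42 at index 6, swap → [14, 32, -42, -1, -10, 0, 28, 26, 48, 34, 8, 18, 17]
sift down from index 1:
  32 vs smaller child -10 at index 4, swap → [14, -10, -42, -1, 32, 0, 28, 26, 48, 34, 8, 18, 17]
  32 vs smaller child 8 at index 10, swap → [14, -10, -42, -1, 8, 0, 28, 26, 48, 34, 32, 18, 17]
sift down from index 0:
  14 vs smaller child -42 at index 2, swap → [-42, -10, 14, -1, 8, 0, 28, 26, 48, 34, 32, 18, 17]
  14 vs smaller child 0 at index 5, swap → [-42, -10, 0, -1, 8, 14, 28, 26, 48, 34, 32, 18, 17]
resulting array: [-42, -10, 0, -1, 8, 14, 28, 26, 48, 34, 32, 18, 17]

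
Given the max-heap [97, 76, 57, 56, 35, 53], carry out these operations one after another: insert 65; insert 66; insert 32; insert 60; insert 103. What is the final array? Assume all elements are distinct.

[103, 97, 65, 66, 76, 53, 57, 56, 32, 35, 60]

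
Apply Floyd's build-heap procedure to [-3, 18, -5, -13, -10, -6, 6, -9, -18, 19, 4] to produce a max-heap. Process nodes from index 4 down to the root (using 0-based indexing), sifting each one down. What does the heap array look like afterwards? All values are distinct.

sift down from index 4:
  -10 vs larger child 19 at index 9, swap → [-3, 18, -5, -13, 19, -6, 6, -9, -18, -10, 4]
sift down from index 3:
  -13 vs larger child -9 at index 7, swap → [-3, 18, -5, -9, 19, -6, 6, -13, -18, -10, 4]
sift down from index 2:
  -5 vs larger child 6 at index 6, swap → [-3, 18, 6, -9, 19, -6, -5, -13, -18, -10, 4]
sift down from index 1:
  18 vs larger child 19 at index 4, swap → [-3, 19, 6, -9, 18, -6, -5, -13, -18, -10, 4]
sift down from index 0:
  -3 vs larger child 19 at index 1, swap → [19, -3, 6, -9, 18, -6, -5, -13, -18, -10, 4]
  -3 vs larger child 18 at index 4, swap → [19, 18, 6, -9, -3, -6, -5, -13, -18, -10, 4]
  -3 vs larger child 4 at index 10, swap → [19, 18, 6, -9, 4, -6, -5, -13, -18, -10, -3]

[19, 18, 6, -9, 4, -6, -5, -13, -18, -10, -3]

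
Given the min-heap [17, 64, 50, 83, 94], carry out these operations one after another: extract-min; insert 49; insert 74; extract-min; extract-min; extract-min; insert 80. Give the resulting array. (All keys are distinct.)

extract-min → returns 17:
  remove root 17; move last element 94 to root → [94, 64, 50, 83]
  94 vs smaller child 50 at index 2, swap → [50, 64, 94, 83]
insert 49:
  append 49 at index 4 → [50, 64, 94, 83, 49]
  49 < parent 64 at index 1, swap → [50, 49, 94, 83, 64]
  49 < parent 50 at index 0, swap → [49, 50, 94, 83, 64]
insert 74:
  append 74 at index 5 → [49, 50, 94, 83, 64, 74]
  74 < parent 94 at index 2, swap → [49, 50, 74, 83, 64, 94]
extract-min → returns 49:
  remove root 49; move last element 94 to root → [94, 50, 74, 83, 64]
  94 vs smaller child 50 at index 1, swap → [50, 94, 74, 83, 64]
  94 vs smaller child 64 at index 4, swap → [50, 64, 74, 83, 94]
extract-min → returns 50:
  remove root 50; move last element 94 to root → [94, 64, 74, 83]
  94 vs smaller child 64 at index 1, swap → [64, 94, 74, 83]
  94 vs only child 83 at index 3, swap → [64, 83, 74, 94]
extract-min → returns 64:
  remove root 64; move last element 94 to root → [94, 83, 74]
  94 vs smaller child 74 at index 2, swap → [74, 83, 94]
insert 80:
  append 80 at index 3 → [74, 83, 94, 80]
  80 < parent 83 at index 1, swap → [74, 80, 94, 83]

[74, 80, 94, 83]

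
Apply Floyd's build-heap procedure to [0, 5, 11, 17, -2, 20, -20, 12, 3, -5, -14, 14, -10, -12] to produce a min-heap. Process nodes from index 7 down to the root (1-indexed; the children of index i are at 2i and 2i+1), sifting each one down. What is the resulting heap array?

sift down from index 7: already satisfies heap property
sift down from index 6:
  20 vs smaller child -10 at index 13, swap → [0, 5, 11, 17, -2, -10, -20, 12, 3, -5, -14, 14, 20, -12]
sift down from index 5:
  -2 vs smaller child -14 at index 11, swap → [0, 5, 11, 17, -14, -10, -20, 12, 3, -5, -2, 14, 20, -12]
sift down from index 4:
  17 vs smaller child 3 at index 9, swap → [0, 5, 11, 3, -14, -10, -20, 12, 17, -5, -2, 14, 20, -12]
sift down from index 3:
  11 vs smaller child -20 at index 7, swap → [0, 5, -20, 3, -14, -10, 11, 12, 17, -5, -2, 14, 20, -12]
  11 vs only child -12 at index 14, swap → [0, 5, -20, 3, -14, -10, -12, 12, 17, -5, -2, 14, 20, 11]
sift down from index 2:
  5 vs smaller child -14 at index 5, swap → [0, -14, -20, 3, 5, -10, -12, 12, 17, -5, -2, 14, 20, 11]
  5 vs smaller child -5 at index 10, swap → [0, -14, -20, 3, -5, -10, -12, 12, 17, 5, -2, 14, 20, 11]
sift down from index 1:
  0 vs smaller child -20 at index 3, swap → [-20, -14, 0, 3, -5, -10, -12, 12, 17, 5, -2, 14, 20, 11]
  0 vs smaller child -12 at index 7, swap → [-20, -14, -12, 3, -5, -10, 0, 12, 17, 5, -2, 14, 20, 11]

[-20, -14, -12, 3, -5, -10, 0, 12, 17, 5, -2, 14, 20, 11]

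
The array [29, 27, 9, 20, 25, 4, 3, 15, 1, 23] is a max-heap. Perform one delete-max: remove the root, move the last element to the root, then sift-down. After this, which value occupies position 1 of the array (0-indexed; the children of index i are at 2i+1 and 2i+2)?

25

remove root 29; move last element 23 to root → [23, 27, 9, 20, 25, 4, 3, 15, 1]
23 vs larger child 27 at index 1, swap → [27, 23, 9, 20, 25, 4, 3, 15, 1]
23 vs larger child 25 at index 4, swap → [27, 25, 9, 20, 23, 4, 3, 15, 1]
resulting array: [27, 25, 9, 20, 23, 4, 3, 15, 1]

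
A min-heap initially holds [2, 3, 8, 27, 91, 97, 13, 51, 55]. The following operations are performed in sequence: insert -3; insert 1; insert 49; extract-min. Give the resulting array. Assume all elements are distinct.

[1, 2, 8, 27, 3, 49, 13, 51, 55, 91, 97]

insert -3:
  append -3 at index 9 → [2, 3, 8, 27, 91, 97, 13, 51, 55, -3]
  -3 < parent 91 at index 4, swap → [2, 3, 8, 27, -3, 97, 13, 51, 55, 91]
  -3 < parent 3 at index 1, swap → [2, -3, 8, 27, 3, 97, 13, 51, 55, 91]
  -3 < parent 2 at index 0, swap → [-3, 2, 8, 27, 3, 97, 13, 51, 55, 91]
insert 1:
  append 1 at index 10 → [-3, 2, 8, 27, 3, 97, 13, 51, 55, 91, 1]
  1 < parent 3 at index 4, swap → [-3, 2, 8, 27, 1, 97, 13, 51, 55, 91, 3]
  1 < parent 2 at index 1, swap → [-3, 1, 8, 27, 2, 97, 13, 51, 55, 91, 3]
insert 49:
  append 49 at index 11 → [-3, 1, 8, 27, 2, 97, 13, 51, 55, 91, 3, 49]
  49 < parent 97 at index 5, swap → [-3, 1, 8, 27, 2, 49, 13, 51, 55, 91, 3, 97]
extract-min → returns -3:
  remove root -3; move last element 97 to root → [97, 1, 8, 27, 2, 49, 13, 51, 55, 91, 3]
  97 vs smaller child 1 at index 1, swap → [1, 97, 8, 27, 2, 49, 13, 51, 55, 91, 3]
  97 vs smaller child 2 at index 4, swap → [1, 2, 8, 27, 97, 49, 13, 51, 55, 91, 3]
  97 vs smaller child 3 at index 10, swap → [1, 2, 8, 27, 3, 49, 13, 51, 55, 91, 97]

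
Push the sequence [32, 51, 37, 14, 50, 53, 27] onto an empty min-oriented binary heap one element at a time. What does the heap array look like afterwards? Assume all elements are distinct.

Insert 32:
  append 32 at index 0 → [32] (no swap needed)
Insert 51:
  append 51 at index 1 → [32, 51] (no swap needed)
Insert 37:
  append 37 at index 2 → [32, 51, 37] (no swap needed)
Insert 14:
  append 14 at index 3 → [32, 51, 37, 14]
  14 < parent 51 at index 1, swap → [32, 14, 37, 51]
  14 < parent 32 at index 0, swap → [14, 32, 37, 51]
Insert 50:
  append 50 at index 4 → [14, 32, 37, 51, 50] (no swap needed)
Insert 53:
  append 53 at index 5 → [14, 32, 37, 51, 50, 53] (no swap needed)
Insert 27:
  append 27 at index 6 → [14, 32, 37, 51, 50, 53, 27]
  27 < parent 37 at index 2, swap → [14, 32, 27, 51, 50, 53, 37]

[14, 32, 27, 51, 50, 53, 37]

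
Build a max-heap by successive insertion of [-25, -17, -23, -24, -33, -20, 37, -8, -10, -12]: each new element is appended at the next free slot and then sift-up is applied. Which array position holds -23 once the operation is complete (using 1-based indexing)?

6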